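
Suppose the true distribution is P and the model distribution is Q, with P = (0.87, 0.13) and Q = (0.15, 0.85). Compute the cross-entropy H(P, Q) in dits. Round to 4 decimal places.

H(P,Q) = −Σ p·log₁₀ q.
  −0.87·log₁₀(0.15) = 0.71680
  −0.13·log₁₀(0.85) = 0.00918
H(P,Q) = 0.7260 dits.

0.7260 dits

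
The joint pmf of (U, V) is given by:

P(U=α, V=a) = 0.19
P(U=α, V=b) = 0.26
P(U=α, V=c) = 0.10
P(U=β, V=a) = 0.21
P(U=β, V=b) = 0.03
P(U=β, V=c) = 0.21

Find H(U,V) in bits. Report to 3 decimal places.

2.390 bits

H(U,V) = −Σ p(x,y)·log₂ p(x,y) over all 6 cells.
  cell (α,a): −0.19·log₂0.19 = 0.4552
  cell (α,b): −0.26·log₂0.26 = 0.5053
  cell (α,c): −0.10·log₂0.10 = 0.3322
  cell (β,a): −0.21·log₂0.21 = 0.4728
  cell (β,b): −0.03·log₂0.03 = 0.1518
  cell (β,c): −0.21·log₂0.21 = 0.4728
Sum = 2.390 bits.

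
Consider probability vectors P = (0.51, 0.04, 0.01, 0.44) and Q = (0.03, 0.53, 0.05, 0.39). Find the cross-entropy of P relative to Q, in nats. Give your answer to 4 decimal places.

H(P,Q) = −Σ p·ln q.
  −0.51·ln(0.03) = 1.78834
  −0.04·ln(0.53) = 0.02540
  −0.01·ln(0.05) = 0.02996
  −0.44·ln(0.39) = 0.41431
H(P,Q) = 2.2580 nats.

2.2580 nats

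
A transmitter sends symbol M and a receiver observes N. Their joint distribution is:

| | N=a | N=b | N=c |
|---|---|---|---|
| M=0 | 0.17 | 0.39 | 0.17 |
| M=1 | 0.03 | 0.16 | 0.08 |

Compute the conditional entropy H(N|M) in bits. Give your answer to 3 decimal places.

1.424 bits

Chain rule: H(N|M) = H(M,N) − H(M).
Marginals: p(M) = (0.7300, 0.2700), p(N) = (0.2000, 0.5500, 0.2500).
H(M,N) = 2.2653 bits; H(M) = 0.8415 bits.
H(N|M) = 2.2653 − 0.8415 = 1.424 bits.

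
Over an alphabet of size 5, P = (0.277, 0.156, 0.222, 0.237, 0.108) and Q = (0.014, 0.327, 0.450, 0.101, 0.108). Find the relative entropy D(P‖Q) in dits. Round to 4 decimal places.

0.3286 dits

D(P‖Q) = Σ p·log₁₀(p/q).
  0.277·log₁₀(0.277/0.014) = 0.35909
  0.156·log₁₀(0.156/0.327) = -0.05014
  0.222·log₁₀(0.222/0.450) = -0.06812
  0.237·log₁₀(0.237/0.101) = 0.08779
  0.108·log₁₀(0.108/0.108) = 0.00000
D(P‖Q) = 0.3286 dits.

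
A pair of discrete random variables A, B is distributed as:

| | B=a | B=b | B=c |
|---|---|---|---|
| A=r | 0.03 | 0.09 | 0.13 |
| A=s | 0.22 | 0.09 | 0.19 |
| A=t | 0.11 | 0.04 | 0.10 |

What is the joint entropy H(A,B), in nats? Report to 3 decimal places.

2.054 nats

H(A,B) = −Σ p(x,y)·ln p(x,y) over all 9 cells.
  cell (r,a): −0.03·ln0.03 = 0.1052
  cell (r,b): −0.09·ln0.09 = 0.2167
  cell (r,c): −0.13·ln0.13 = 0.2652
  cell (s,a): −0.22·ln0.22 = 0.3331
  cell (s,b): −0.09·ln0.09 = 0.2167
  cell (s,c): −0.19·ln0.19 = 0.3155
  cell (t,a): −0.11·ln0.11 = 0.2428
  cell (t,b): −0.04·ln0.04 = 0.1288
  cell (t,c): −0.10·ln0.10 = 0.2303
Sum = 2.054 nats.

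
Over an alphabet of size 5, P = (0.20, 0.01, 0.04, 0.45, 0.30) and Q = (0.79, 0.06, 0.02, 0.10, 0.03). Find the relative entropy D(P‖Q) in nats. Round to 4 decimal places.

D(P‖Q) = Σ p·ln(p/q).
  0.20·ln(0.20/0.79) = -0.27474
  0.01·ln(0.01/0.06) = -0.01792
  0.04·ln(0.04/0.02) = 0.02773
  0.45·ln(0.45/0.10) = 0.67683
  0.30·ln(0.30/0.03) = 0.69078
D(P‖Q) = 1.1027 nats.

1.1027 nats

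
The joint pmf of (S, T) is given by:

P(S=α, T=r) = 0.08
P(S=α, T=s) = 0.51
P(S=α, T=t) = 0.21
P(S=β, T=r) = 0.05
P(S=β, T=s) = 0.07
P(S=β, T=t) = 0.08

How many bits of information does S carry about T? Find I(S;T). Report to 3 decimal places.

0.042 bits

Marginals: p(S) = (0.8000, 0.2000), p(T) = (0.1300, 0.5800, 0.2900).
I(S;T) = H(S) + H(T) − H(S,T).
H(S) = 0.7219, H(T) = 1.3564, H(S,T) = 2.0359.
I(S;T) = 0.7219 + 1.3564 − 2.0359 = 0.042 bits.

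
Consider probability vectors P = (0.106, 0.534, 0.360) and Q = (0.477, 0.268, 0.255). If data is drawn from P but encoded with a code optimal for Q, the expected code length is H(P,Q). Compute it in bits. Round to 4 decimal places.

H(P,Q) = −Σ p·log₂ q.
  −0.106·log₂(0.477) = 0.11320
  −0.534·log₂(0.268) = 1.01444
  −0.360·log₂(0.255) = 0.70972
H(P,Q) = 1.8374 bits.

1.8374 bits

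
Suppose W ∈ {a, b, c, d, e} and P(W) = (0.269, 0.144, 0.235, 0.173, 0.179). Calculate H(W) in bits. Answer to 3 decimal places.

2.285 bits

H(W) = −Σ p·log₂ p.
  −(0.269)·log₂(0.269) = 0.5096
  −(0.144)·log₂(0.144) = 0.4026
  −(0.235)·log₂(0.235) = 0.4910
  −(0.173)·log₂(0.173) = 0.4379
  −(0.179)·log₂(0.179) = 0.4443
Sum: 0.5096 + 0.4026 + 0.4910 + 0.4379 + 0.4443 = 2.285 bits.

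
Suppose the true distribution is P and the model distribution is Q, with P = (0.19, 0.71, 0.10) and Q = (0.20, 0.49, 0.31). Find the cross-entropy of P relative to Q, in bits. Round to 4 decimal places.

H(P,Q) = −Σ p·log₂ q.
  −0.19·log₂(0.20) = 0.44117
  −0.71·log₂(0.49) = 0.73069
  −0.10·log₂(0.31) = 0.16897
H(P,Q) = 1.3408 bits.

1.3408 bits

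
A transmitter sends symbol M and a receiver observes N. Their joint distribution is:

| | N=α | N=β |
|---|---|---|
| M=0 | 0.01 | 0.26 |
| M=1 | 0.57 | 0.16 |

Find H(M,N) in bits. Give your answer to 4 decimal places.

H(M,N) = −Σ p(x,y)·log₂ p(x,y) over all 4 cells.
  cell (0,α): −0.01·log₂0.01 = 0.06644
  cell (0,β): −0.26·log₂0.26 = 0.50529
  cell (1,α): −0.57·log₂0.57 = 0.46225
  cell (1,β): −0.16·log₂0.16 = 0.42302
Sum = 1.4570 bits.

1.4570 bits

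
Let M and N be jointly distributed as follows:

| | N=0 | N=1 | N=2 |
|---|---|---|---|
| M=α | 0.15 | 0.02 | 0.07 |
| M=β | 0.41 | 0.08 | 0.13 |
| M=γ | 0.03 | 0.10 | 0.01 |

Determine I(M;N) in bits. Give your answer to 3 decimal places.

0.161 bits

Marginals: p(M) = (0.2400, 0.6200, 0.1400), p(N) = (0.5900, 0.2000, 0.2100).
I(M;N) = Σ p(x,y)·log₂[p(x,y)/(p(x)p(y))].
  (α,0): 0.15·log₂(1.0593) = 0.0125
  (α,1): 0.02·log₂(0.4167) = -0.0253
  (α,2): 0.07·log₂(1.3889) = 0.0332
  (β,0): 0.41·log₂(1.1208) = 0.0675
  (β,1): 0.08·log₂(0.6452) = -0.0506
  (β,2): 0.13·log₂(0.9985) = -0.0003
  (γ,0): 0.03·log₂(0.3632) = -0.0438
  (γ,1): 0.10·log₂(3.5714) = 0.1837
  (γ,2): 0.01·log₂(0.3401) = -0.0156
Sum = 0.161 bits.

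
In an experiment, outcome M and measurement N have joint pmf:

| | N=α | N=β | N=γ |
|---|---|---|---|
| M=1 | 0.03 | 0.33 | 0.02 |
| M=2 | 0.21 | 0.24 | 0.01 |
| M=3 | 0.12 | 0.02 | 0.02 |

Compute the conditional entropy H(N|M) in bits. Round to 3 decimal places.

Marginals: p(M) = (0.3800, 0.4600, 0.1600), p(N) = (0.3600, 0.5900, 0.0500).
H(N|M) = Σ p(M) · H(N|M=·).
  M=1: p=0.3800, H(N|M=1) = 0.6895
  M=2: p=0.4600, H(N|M=2) = 1.1262
  M=3: p=0.1600, H(N|M=3) = 1.0613
Weighted sum = 0.950 bits.

0.950 bits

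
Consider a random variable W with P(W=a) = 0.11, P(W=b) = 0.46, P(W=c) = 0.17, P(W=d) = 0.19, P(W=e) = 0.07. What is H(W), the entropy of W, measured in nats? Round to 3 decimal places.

H(W) = −Σ p·ln p.
  −(0.11)·ln(0.11) = 0.2428
  −(0.46)·ln(0.46) = 0.3572
  −(0.17)·ln(0.17) = 0.3012
  −(0.19)·ln(0.19) = 0.3155
  −(0.07)·ln(0.07) = 0.1861
Sum: 0.2428 + 0.3572 + 0.3012 + 0.3155 + 0.1861 = 1.403 nats.

1.403 nats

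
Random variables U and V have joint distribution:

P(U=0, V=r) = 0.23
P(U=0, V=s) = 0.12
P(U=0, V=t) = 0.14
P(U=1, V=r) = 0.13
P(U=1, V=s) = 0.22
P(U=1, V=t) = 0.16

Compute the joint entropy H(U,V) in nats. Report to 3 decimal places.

H(U,V) = −Σ p(x,y)·ln p(x,y) over all 6 cells.
  cell (0,r): −0.23·ln0.23 = 0.3380
  cell (0,s): −0.12·ln0.12 = 0.2544
  cell (0,t): −0.14·ln0.14 = 0.2753
  cell (1,r): −0.13·ln0.13 = 0.2652
  cell (1,s): −0.22·ln0.22 = 0.3331
  cell (1,t): −0.16·ln0.16 = 0.2932
Sum = 1.759 nats.

1.759 nats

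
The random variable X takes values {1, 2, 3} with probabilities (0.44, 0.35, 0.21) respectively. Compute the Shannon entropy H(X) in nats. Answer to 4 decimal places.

H(X) = −Σ p·ln p.
  −(0.44)·ln(0.44) = 0.36123
  −(0.35)·ln(0.35) = 0.36744
  −(0.21)·ln(0.21) = 0.32774
Sum: 0.36123 + 0.36744 + 0.32774 = 1.0564 nats.

1.0564 nats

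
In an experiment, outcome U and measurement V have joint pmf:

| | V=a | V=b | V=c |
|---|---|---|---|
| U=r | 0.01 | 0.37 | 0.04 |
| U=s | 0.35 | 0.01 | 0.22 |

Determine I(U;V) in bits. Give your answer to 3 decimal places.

0.688 bits

Marginals: p(U) = (0.4200, 0.5800), p(V) = (0.3600, 0.3800, 0.2600).
I(U;V) = H(U) + H(V) − H(U,V).
H(U) = 0.9815, H(V) = 1.5664, H(U,V) = 1.8600.
I(U;V) = 0.9815 + 1.5664 − 1.8600 = 0.688 bits.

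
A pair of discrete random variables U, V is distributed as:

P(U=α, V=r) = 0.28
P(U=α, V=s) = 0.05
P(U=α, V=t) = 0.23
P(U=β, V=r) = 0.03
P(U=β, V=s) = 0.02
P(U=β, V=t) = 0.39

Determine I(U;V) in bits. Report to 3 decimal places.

0.197 bits

Marginals: p(U) = (0.5600, 0.4400), p(V) = (0.3100, 0.0700, 0.6200).
I(U;V) = H(U) + H(V) − H(U,V).
H(U) = 0.9896, H(V) = 1.2199, H(U,V) = 2.0124.
I(U;V) = 0.9896 + 1.2199 − 2.0124 = 0.197 bits.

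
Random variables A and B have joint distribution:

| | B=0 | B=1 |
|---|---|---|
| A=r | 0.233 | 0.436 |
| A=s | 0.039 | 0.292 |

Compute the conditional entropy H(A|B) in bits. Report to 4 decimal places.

0.8686 bits

Chain rule: H(A|B) = H(A,B) − H(B).
Marginals: p(A) = (0.6690, 0.3310), p(B) = (0.2720, 0.7280).
H(A,B) = 1.7129 bits; H(B) = 0.8443 bits.
H(A|B) = 1.7129 − 0.8443 = 0.8686 bits.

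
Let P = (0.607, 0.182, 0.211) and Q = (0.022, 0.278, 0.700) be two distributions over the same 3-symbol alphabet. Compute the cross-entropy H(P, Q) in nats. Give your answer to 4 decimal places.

2.6250 nats

H(P,Q) = −Σ p·ln q.
  −0.607·ln(0.022) = 2.31674
  −0.182·ln(0.278) = 0.23298
  −0.211·ln(0.700) = 0.07526
H(P,Q) = 2.6250 nats.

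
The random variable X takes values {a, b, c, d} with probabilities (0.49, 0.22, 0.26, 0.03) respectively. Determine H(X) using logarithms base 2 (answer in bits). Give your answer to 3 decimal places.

1.642 bits

H(X) = −Σ p·log₂ p.
  −(0.49)·log₂(0.49) = 0.5043
  −(0.22)·log₂(0.22) = 0.4806
  −(0.26)·log₂(0.26) = 0.5053
  −(0.03)·log₂(0.03) = 0.1518
Sum: 0.5043 + 0.4806 + 0.5053 + 0.1518 = 1.642 bits.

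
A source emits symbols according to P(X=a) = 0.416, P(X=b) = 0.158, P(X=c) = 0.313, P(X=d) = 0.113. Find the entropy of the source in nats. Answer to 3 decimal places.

H(X) = −Σ p·ln p.
  −(0.416)·ln(0.416) = 0.3649
  −(0.158)·ln(0.158) = 0.2915
  −(0.313)·ln(0.313) = 0.3636
  −(0.113)·ln(0.113) = 0.2464
Sum: 0.3649 + 0.2915 + 0.3636 + 0.2464 = 1.266 nats.

1.266 nats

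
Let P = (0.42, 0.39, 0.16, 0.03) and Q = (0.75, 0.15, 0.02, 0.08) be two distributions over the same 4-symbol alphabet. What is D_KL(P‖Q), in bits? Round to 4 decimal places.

0.6238 bits

D(P‖Q) = Σ p·log₂(p/q).
  0.42·log₂(0.42/0.75) = -0.35133
  0.39·log₂(0.39/0.15) = 0.53762
  0.16·log₂(0.16/0.02) = 0.48000
  0.03·log₂(0.03/0.08) = -0.04245
D(P‖Q) = 0.6238 bits.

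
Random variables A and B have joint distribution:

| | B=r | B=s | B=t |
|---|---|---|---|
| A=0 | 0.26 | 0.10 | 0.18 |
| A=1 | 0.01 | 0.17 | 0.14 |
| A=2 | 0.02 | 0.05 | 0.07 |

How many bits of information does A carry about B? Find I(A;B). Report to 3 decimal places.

Marginals: p(A) = (0.5400, 0.3200, 0.1400), p(B) = (0.2900, 0.3200, 0.3900).
I(A;B) = H(A) + H(B) − H(A,B).
H(A) = 1.4032, H(B) = 1.5737, H(A,B) = 2.7785.
I(A;B) = 1.4032 + 1.5737 − 2.7785 = 0.198 bits.

0.198 bits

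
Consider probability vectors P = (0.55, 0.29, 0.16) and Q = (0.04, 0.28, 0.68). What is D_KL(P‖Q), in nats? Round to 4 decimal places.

1.2202 nats

D(P‖Q) = Σ p·ln(p/q).
  0.55·ln(0.55/0.04) = 1.44157
  0.29·ln(0.29/0.28) = 0.01018
  0.16·ln(0.16/0.68) = -0.23151
D(P‖Q) = 1.2202 nats.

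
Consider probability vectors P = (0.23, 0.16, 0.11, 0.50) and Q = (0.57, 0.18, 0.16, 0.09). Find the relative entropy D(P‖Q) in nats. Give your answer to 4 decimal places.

0.5886 nats

D(P‖Q) = Σ p·ln(p/q).
  0.23·ln(0.23/0.57) = -0.20874
  0.16·ln(0.16/0.18) = -0.01885
  0.11·ln(0.11/0.16) = -0.04122
  0.50·ln(0.50/0.09) = 0.85740
D(P‖Q) = 0.5886 nats.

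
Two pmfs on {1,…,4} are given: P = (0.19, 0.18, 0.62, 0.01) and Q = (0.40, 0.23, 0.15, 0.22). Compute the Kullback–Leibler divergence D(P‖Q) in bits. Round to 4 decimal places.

D(P‖Q) = Σ p·log₂(p/q).
  0.19·log₂(0.19/0.40) = -0.20406
  0.18·log₂(0.18/0.23) = -0.06365
  0.62·log₂(0.62/0.15) = 1.26933
  0.01·log₂(0.01/0.22) = -0.04459
D(P‖Q) = 0.9570 bits.

0.9570 bits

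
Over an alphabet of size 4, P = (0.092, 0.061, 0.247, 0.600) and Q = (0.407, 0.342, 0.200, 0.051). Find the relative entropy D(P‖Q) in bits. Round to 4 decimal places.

1.8600 bits

D(P‖Q) = Σ p·log₂(p/q).
  0.092·log₂(0.092/0.407) = -0.19737
  0.061·log₂(0.061/0.342) = -0.15171
  0.247·log₂(0.247/0.200) = 0.07521
  0.600·log₂(0.600/0.051) = 2.13384
D(P‖Q) = 1.8600 bits.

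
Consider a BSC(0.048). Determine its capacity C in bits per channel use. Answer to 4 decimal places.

Binary symmetric channel: C = 1 − h₂(ε) where h₂ is the binary entropy function.
h₂(0.048) = −0.048·log₂0.048 − 0.952·log₂0.952 = 0.2778.
C = 1 − 0.2778 = 0.7222 bits per channel use.

0.7222 bits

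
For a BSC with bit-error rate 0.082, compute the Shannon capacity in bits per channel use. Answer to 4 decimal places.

Binary symmetric channel: C = 1 − h₂(ε) where h₂ is the binary entropy function.
h₂(0.082) = −0.082·log₂0.082 − 0.918·log₂0.918 = 0.4092.
C = 1 − 0.4092 = 0.5908 bits per channel use.

0.5908 bits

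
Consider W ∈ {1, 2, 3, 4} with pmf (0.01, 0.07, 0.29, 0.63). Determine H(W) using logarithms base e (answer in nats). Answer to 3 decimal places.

H(W) = −Σ p·ln p.
  −(0.01)·ln(0.01) = 0.0461
  −(0.07)·ln(0.07) = 0.1861
  −(0.29)·ln(0.29) = 0.3590
  −(0.63)·ln(0.63) = 0.2911
Sum: 0.0461 + 0.1861 + 0.3590 + 0.2911 = 0.882 nats.

0.882 nats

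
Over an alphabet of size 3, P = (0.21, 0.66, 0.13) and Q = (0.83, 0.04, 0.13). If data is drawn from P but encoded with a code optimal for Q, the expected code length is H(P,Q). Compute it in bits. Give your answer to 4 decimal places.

3.5040 bits

H(P,Q) = −Σ p·log₂ q.
  −0.21·log₂(0.83) = 0.05645
  −0.66·log₂(0.04) = 3.06495
  −0.13·log₂(0.13) = 0.38264
H(P,Q) = 3.5040 bits.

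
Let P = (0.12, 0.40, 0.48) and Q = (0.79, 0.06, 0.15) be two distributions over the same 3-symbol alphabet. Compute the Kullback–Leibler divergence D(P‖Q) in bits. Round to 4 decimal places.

1.5740 bits

D(P‖Q) = Σ p·log₂(p/q).
  0.12·log₂(0.12/0.79) = -0.32626
  0.40·log₂(0.40/0.06) = 1.09479
  0.48·log₂(0.48/0.15) = 0.80547
D(P‖Q) = 1.5740 bits.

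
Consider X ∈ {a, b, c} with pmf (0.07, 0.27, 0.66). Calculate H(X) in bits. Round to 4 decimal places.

1.1742 bits

H(X) = −Σ p·log₂ p.
  −(0.07)·log₂(0.07) = 0.26856
  −(0.27)·log₂(0.27) = 0.51002
  −(0.66)·log₂(0.66) = 0.39564
Sum: 0.26856 + 0.51002 + 0.39564 = 1.1742 bits.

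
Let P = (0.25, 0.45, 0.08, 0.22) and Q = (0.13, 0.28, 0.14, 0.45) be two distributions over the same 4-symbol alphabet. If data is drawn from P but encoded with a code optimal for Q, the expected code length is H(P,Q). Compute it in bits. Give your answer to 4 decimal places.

H(P,Q) = −Σ p·log₂ q.
  −0.25·log₂(0.13) = 0.73585
  −0.45·log₂(0.28) = 0.82643
  −0.08·log₂(0.14) = 0.22692
  −0.22·log₂(0.45) = 0.25344
H(P,Q) = 2.0426 bits.

2.0426 bits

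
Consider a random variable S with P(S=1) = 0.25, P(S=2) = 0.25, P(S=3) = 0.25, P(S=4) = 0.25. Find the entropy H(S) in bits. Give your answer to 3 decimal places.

2.000 bits

H(S) = −Σ p·log₂ p.
  −(0.25)·log₂(0.25) = 0.5000
  −(0.25)·log₂(0.25) = 0.5000
  −(0.25)·log₂(0.25) = 0.5000
  −(0.25)·log₂(0.25) = 0.5000
Sum: 0.5000 + 0.5000 + 0.5000 + 0.5000 = 2.000 bits.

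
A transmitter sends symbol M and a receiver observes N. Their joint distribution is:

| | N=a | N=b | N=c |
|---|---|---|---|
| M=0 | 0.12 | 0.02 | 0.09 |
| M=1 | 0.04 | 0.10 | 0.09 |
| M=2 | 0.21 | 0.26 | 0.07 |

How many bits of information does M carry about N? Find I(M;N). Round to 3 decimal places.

0.147 bits

Marginals: p(M) = (0.2300, 0.2300, 0.5400), p(N) = (0.3700, 0.3800, 0.2500).
I(M;N) = Σ p(x,y)·log₂[p(x,y)/(p(x)p(y))].
  (0,a): 0.12·log₂(1.4101) = 0.0595
  (0,b): 0.02·log₂(0.2288) = -0.0426
  (0,c): 0.09·log₂(1.5652) = 0.0582
  (1,a): 0.04·log₂(0.4700) = -0.0436
  (1,b): 0.10·log₂(1.1442) = 0.0194
  (1,c): 0.09·log₂(1.5652) = 0.0582
  (2,a): 0.21·log₂(1.0511) = 0.0151
  (2,b): 0.26·log₂(1.2671) = 0.0888
  (2,c): 0.07·log₂(0.5185) = -0.0663
Sum = 0.147 bits.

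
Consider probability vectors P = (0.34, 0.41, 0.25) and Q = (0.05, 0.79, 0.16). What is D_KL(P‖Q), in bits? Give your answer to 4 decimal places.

D(P‖Q) = Σ p·log₂(p/q).
  0.34·log₂(0.34/0.05) = 0.94028
  0.41·log₂(0.41/0.79) = -0.38795
  0.25·log₂(0.25/0.16) = 0.16096
D(P‖Q) = 0.7133 bits.

0.7133 bits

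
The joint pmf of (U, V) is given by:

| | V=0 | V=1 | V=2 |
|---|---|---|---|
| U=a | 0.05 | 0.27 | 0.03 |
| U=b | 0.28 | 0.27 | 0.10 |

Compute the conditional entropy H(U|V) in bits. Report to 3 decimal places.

Chain rule: H(U|V) = H(U,V) − H(V).
Marginals: p(U) = (0.3500, 0.6500), p(V) = (0.3300, 0.5400, 0.1300).
H(U,V) = 2.2343 bits; H(V) = 1.3905 bits.
H(U|V) = 2.2343 − 1.3905 = 0.844 bits.

0.844 bits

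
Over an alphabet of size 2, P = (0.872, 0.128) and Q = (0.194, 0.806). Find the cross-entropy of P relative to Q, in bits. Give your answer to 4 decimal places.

2.1029 bits

H(P,Q) = −Σ p·log₂ q.
  −0.872·log₂(0.194) = 2.06304
  −0.128·log₂(0.806) = 0.03983
H(P,Q) = 2.1029 bits.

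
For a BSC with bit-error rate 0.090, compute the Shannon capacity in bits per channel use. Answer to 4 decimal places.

Binary symmetric channel: C = 1 − h₂(ε) where h₂ is the binary entropy function.
h₂(0.090) = −0.090·log₂0.090 − 0.910·log₂0.910 = 0.4365.
C = 1 − 0.4365 = 0.5635 bits per channel use.

0.5635 bits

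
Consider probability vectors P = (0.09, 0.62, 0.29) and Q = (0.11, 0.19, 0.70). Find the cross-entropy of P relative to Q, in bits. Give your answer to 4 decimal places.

H(P,Q) = −Σ p·log₂ q.
  −0.09·log₂(0.11) = 0.28660
  −0.62·log₂(0.19) = 1.48548
  −0.29·log₂(0.70) = 0.14923
H(P,Q) = 1.9213 bits.

1.9213 bits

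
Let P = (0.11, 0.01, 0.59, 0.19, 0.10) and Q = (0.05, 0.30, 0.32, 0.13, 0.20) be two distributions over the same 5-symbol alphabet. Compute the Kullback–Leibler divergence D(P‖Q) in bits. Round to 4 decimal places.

D(P‖Q) = Σ p·log₂(p/q).
  0.11·log₂(0.11/0.05) = 0.12513
  0.01·log₂(0.01/0.30) = -0.04907
  0.59·log₂(0.59/0.32) = 0.52076
  0.19·log₂(0.19/0.13) = 0.10402
  0.10·log₂(0.10/0.20) = -0.10000
D(P‖Q) = 0.6008 bits.

0.6008 bits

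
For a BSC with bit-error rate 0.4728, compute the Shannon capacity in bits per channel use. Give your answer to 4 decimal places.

0.0021 bits

Binary symmetric channel: C = 1 − h₂(ε) where h₂ is the binary entropy function.
h₂(0.4728) = −0.4728·log₂0.4728 − 0.5272·log₂0.5272 = 0.9979.
C = 1 − 0.9979 = 0.0021 bits per channel use.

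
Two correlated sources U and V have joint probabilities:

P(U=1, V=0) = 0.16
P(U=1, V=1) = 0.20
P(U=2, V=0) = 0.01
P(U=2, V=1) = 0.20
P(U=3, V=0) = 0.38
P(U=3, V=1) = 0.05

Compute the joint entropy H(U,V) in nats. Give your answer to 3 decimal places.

H(U,V) = −Σ p(x,y)·ln p(x,y) over all 6 cells.
  cell (1,0): −0.16·ln0.16 = 0.2932
  cell (1,1): −0.20·ln0.20 = 0.3219
  cell (2,0): −0.01·ln0.01 = 0.0461
  cell (2,1): −0.20·ln0.20 = 0.3219
  cell (3,0): −0.38·ln0.38 = 0.3677
  cell (3,1): −0.05·ln0.05 = 0.1498
Sum = 1.501 nats.

1.501 nats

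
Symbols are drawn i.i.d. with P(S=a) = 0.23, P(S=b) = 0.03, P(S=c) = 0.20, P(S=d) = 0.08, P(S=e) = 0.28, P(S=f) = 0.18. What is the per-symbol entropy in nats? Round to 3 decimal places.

1.632 nats

H(S) = −Σ p·ln p.
  −(0.23)·ln(0.23) = 0.3380
  −(0.03)·ln(0.03) = 0.1052
  −(0.20)·ln(0.20) = 0.3219
  −(0.08)·ln(0.08) = 0.2021
  −(0.28)·ln(0.28) = 0.3564
  −(0.18)·ln(0.18) = 0.3087
Sum: 0.3380 + 0.1052 + 0.3219 + 0.2021 + 0.3564 + 0.3087 = 1.632 nats.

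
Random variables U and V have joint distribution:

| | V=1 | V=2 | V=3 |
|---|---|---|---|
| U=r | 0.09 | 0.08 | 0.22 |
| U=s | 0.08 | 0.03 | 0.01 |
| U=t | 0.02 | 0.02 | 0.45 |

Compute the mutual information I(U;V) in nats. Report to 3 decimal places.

0.193 nats

Marginals: p(U) = (0.3900, 0.1200, 0.4900), p(V) = (0.1900, 0.1300, 0.6800).
I(U;V) = H(U) + H(V) − H(U,V).
H(U) = 0.9712, H(V) = 0.8430, H(U,V) = 1.6210.
I(U;V) = 0.9712 + 0.8430 − 1.6210 = 0.193 nats.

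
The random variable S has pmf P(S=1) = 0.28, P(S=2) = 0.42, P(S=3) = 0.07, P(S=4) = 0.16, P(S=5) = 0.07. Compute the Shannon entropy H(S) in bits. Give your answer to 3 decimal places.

2.000 bits

H(S) = −Σ p·log₂ p.
  −(0.28)·log₂(0.28) = 0.5142
  −(0.42)·log₂(0.42) = 0.5256
  −(0.07)·log₂(0.07) = 0.2686
  −(0.16)·log₂(0.16) = 0.4230
  −(0.07)·log₂(0.07) = 0.2686
Sum: 0.5142 + 0.5256 + 0.2686 + 0.4230 + 0.2686 = 2.000 bits.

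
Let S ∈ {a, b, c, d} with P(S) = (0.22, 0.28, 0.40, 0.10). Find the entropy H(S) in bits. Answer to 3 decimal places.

1.856 bits

H(S) = −Σ p·log₂ p.
  −(0.22)·log₂(0.22) = 0.4806
  −(0.28)·log₂(0.28) = 0.5142
  −(0.40)·log₂(0.40) = 0.5288
  −(0.10)·log₂(0.10) = 0.3322
Sum: 0.4806 + 0.5142 + 0.5288 + 0.3322 = 1.856 bits.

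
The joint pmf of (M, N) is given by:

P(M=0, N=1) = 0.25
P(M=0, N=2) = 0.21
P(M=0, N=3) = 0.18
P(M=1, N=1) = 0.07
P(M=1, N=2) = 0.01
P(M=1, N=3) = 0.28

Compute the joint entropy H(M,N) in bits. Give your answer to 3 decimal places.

2.267 bits

H(M,N) = −Σ p(x,y)·log₂ p(x,y) over all 6 cells.
  cell (0,1): −0.25·log₂0.25 = 0.5000
  cell (0,2): −0.21·log₂0.21 = 0.4728
  cell (0,3): −0.18·log₂0.18 = 0.4453
  cell (1,1): −0.07·log₂0.07 = 0.2686
  cell (1,2): −0.01·log₂0.01 = 0.0664
  cell (1,3): −0.28·log₂0.28 = 0.5142
Sum = 2.267 bits.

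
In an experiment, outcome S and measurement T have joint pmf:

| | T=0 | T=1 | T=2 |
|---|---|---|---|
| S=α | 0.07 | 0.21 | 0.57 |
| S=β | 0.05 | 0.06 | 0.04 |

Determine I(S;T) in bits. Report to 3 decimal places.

0.073 bits

Marginals: p(S) = (0.8500, 0.1500), p(T) = (0.1200, 0.2700, 0.6100).
I(S;T) = H(S) + H(T) − H(S,T).
H(S) = 0.6098, H(T) = 1.3121, H(S,T) = 1.8490.
I(S;T) = 0.6098 + 1.3121 − 1.8490 = 0.073 bits.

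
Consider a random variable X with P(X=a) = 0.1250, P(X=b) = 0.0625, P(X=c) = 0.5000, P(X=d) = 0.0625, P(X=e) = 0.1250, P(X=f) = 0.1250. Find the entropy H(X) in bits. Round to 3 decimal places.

H(X) = −Σ p·log₂ p.
  −(0.1250)·log₂(0.1250) = 0.3750
  −(0.0625)·log₂(0.0625) = 0.2500
  −(0.5000)·log₂(0.5000) = 0.5000
  −(0.0625)·log₂(0.0625) = 0.2500
  −(0.1250)·log₂(0.1250) = 0.3750
  −(0.1250)·log₂(0.1250) = 0.3750
Sum: 0.3750 + 0.2500 + 0.5000 + 0.2500 + 0.3750 + 0.3750 = 2.125 bits.

2.125 bits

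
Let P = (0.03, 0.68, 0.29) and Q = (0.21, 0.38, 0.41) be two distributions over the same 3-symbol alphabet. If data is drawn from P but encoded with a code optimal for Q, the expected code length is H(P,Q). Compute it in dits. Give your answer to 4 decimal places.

H(P,Q) = −Σ p·log₁₀ q.
  −0.03·log₁₀(0.21) = 0.02033
  −0.68·log₁₀(0.38) = 0.28575
  −0.29·log₁₀(0.41) = 0.11229
H(P,Q) = 0.4184 dits.

0.4184 dits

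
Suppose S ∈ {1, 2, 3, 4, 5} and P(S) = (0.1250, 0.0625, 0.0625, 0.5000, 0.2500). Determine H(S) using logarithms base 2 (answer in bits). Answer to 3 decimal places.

1.875 bits

H(S) = −Σ p·log₂ p.
  −(0.1250)·log₂(0.1250) = 0.3750
  −(0.0625)·log₂(0.0625) = 0.2500
  −(0.0625)·log₂(0.0625) = 0.2500
  −(0.5000)·log₂(0.5000) = 0.5000
  −(0.2500)·log₂(0.2500) = 0.5000
Sum: 0.3750 + 0.2500 + 0.2500 + 0.5000 + 0.5000 = 1.875 bits.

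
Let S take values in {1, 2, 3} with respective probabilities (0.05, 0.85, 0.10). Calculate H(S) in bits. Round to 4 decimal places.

H(S) = −Σ p·log₂ p.
  −(0.05)·log₂(0.05) = 0.21610
  −(0.85)·log₂(0.85) = 0.19930
  −(0.10)·log₂(0.10) = 0.33219
Sum: 0.21610 + 0.19930 + 0.33219 = 0.7476 bits.

0.7476 bits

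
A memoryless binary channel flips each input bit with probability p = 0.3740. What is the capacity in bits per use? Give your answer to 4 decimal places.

Binary symmetric channel: C = 1 − h₂(ε) where h₂ is the binary entropy function.
h₂(0.3740) = −0.3740·log₂0.3740 − 0.6260·log₂0.6260 = 0.9537.
C = 1 − 0.9537 = 0.0463 bits per channel use.

0.0463 bits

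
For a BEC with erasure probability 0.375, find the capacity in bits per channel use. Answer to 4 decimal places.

0.6250 bits

Binary erasure channel: capacity C = 1 − ε.
C = 1 − 0.375 = 0.6250 bits per channel use.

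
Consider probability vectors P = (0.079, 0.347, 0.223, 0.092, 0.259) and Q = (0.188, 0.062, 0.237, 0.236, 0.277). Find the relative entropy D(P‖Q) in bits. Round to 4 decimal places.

D(P‖Q) = Σ p·log₂(p/q).
  0.079·log₂(0.079/0.188) = -0.09881
  0.347·log₂(0.347/0.062) = 0.86215
  0.223·log₂(0.223/0.237) = -0.01959
  0.092·log₂(0.092/0.236) = -0.12504
  0.259·log₂(0.259/0.277) = -0.02511
D(P‖Q) = 0.5936 bits.

0.5936 bits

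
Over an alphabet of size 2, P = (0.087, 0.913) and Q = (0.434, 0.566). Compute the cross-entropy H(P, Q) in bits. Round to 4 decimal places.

0.8545 bits

H(P,Q) = −Σ p·log₂ q.
  −0.087·log₂(0.434) = 0.10477
  −0.913·log₂(0.566) = 0.74969
H(P,Q) = 0.8545 bits.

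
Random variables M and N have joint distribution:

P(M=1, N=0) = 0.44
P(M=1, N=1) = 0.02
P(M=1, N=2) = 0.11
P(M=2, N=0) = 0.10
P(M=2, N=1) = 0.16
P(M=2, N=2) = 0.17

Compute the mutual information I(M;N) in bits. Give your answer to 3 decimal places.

Marginals: p(M) = (0.5700, 0.4300), p(N) = (0.5400, 0.1800, 0.2800).
I(M;N) = Σ p(x,y)·log₂[p(x,y)/(p(x)p(y))].
  (1,0): 0.44·log₂(1.4295) = 0.2268
  (1,1): 0.02·log₂(0.1949) = -0.0472
  (1,2): 0.11·log₂(0.6892) = -0.0591
  (2,0): 0.10·log₂(0.4307) = -0.1215
  (2,1): 0.16·log₂(2.0672) = 0.1676
  (2,2): 0.17·log₂(1.4120) = 0.0846
Sum = 0.251 bits.

0.251 bits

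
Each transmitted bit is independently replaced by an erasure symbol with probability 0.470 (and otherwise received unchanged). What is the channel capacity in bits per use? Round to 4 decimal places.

0.5300 bits

Binary erasure channel: capacity C = 1 − ε.
C = 1 − 0.470 = 0.5300 bits per channel use.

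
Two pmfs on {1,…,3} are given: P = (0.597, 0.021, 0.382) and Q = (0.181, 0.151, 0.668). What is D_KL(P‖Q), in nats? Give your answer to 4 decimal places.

D(P‖Q) = Σ p·ln(p/q).
  0.597·ln(0.597/0.181) = 0.71247
  0.021·ln(0.021/0.151) = -0.04143
  0.382·ln(0.382/0.668) = -0.21349
D(P‖Q) = 0.4576 nats.

0.4576 nats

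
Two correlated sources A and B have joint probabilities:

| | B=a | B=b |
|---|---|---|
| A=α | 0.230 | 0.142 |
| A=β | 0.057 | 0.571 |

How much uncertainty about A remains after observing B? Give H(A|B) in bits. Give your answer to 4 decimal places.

Marginals: p(A) = (0.3720, 0.6280), p(B) = (0.2870, 0.7130).
H(A|B) = Σ p(B) · H(A|B=·).
  B=a: p=0.2870, H(A|B=a) = 0.7191
  B=b: p=0.7130, H(A|B=b) = 0.7202
Weighted sum = 0.7199 bits.

0.7199 bits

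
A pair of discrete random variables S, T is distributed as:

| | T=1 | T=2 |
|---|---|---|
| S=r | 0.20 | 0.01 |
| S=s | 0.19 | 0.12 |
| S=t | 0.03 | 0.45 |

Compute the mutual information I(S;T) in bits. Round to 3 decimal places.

0.463 bits

Marginals: p(S) = (0.2100, 0.3100, 0.4800), p(T) = (0.4200, 0.5800).
I(S;T) = H(S) + H(T) − H(S,T).
H(S) = 1.5049, H(T) = 0.9815, H(S,T) = 2.0233.
I(S;T) = 1.5049 + 0.9815 − 2.0233 = 0.463 bits.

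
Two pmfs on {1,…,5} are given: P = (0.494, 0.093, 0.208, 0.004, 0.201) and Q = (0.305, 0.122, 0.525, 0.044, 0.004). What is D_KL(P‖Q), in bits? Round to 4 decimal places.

1.1515 bits

D(P‖Q) = Σ p·log₂(p/q).
  0.494·log₂(0.494/0.305) = 0.34368
  0.093·log₂(0.093/0.122) = -0.03642
  0.208·log₂(0.208/0.525) = -0.27783
  0.004·log₂(0.004/0.044) = -0.01384
  0.201·log₂(0.201/0.004) = 1.13586
D(P‖Q) = 1.1515 bits.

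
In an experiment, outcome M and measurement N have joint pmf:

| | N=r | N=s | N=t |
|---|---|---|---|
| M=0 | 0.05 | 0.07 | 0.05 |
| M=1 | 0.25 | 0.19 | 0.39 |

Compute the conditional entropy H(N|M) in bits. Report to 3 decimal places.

Chain rule: H(N|M) = H(M,N) − H(M).
Marginals: p(M) = (0.1700, 0.8300), p(N) = (0.3000, 0.2600, 0.4400).
H(M,N) = 2.1858 bits; H(M) = 0.6577 bits.
H(N|M) = 2.1858 − 0.6577 = 1.528 bits.

1.528 bits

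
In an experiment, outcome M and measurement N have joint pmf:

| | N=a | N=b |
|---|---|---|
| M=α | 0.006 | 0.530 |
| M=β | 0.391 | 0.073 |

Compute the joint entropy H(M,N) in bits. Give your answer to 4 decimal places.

1.3351 bits

H(M,N) = −Σ p(x,y)·log₂ p(x,y) over all 4 cells.
  cell (α,a): −0.006·log₂0.006 = 0.04428
  cell (α,b): −0.530·log₂0.530 = 0.48545
  cell (β,a): −0.391·log₂0.391 = 0.52971
  cell (β,b): −0.073·log₂0.073 = 0.27565
Sum = 1.3351 bits.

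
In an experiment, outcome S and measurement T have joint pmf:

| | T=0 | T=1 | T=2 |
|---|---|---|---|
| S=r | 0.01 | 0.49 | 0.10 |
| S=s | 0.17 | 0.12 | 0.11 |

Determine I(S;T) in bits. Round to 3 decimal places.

Marginals: p(S) = (0.6000, 0.4000), p(T) = (0.1800, 0.6100, 0.2100).
I(S;T) = H(S) + H(T) − H(S,T).
H(S) = 0.9710, H(T) = 1.3531, H(S,T) = 2.0549.
I(S;T) = 0.9710 + 1.3531 − 2.0549 = 0.269 bits.

0.269 bits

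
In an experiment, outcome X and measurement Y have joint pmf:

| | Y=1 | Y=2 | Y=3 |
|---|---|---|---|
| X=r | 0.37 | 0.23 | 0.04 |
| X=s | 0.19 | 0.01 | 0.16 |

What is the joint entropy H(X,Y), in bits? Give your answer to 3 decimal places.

2.149 bits

H(X,Y) = −Σ p(x,y)·log₂ p(x,y) over all 6 cells.
  cell (r,1): −0.37·log₂0.37 = 0.5307
  cell (r,2): −0.23·log₂0.23 = 0.4877
  cell (r,3): −0.04·log₂0.04 = 0.1858
  cell (s,1): −0.19·log₂0.19 = 0.4552
  cell (s,2): −0.01·log₂0.01 = 0.0664
  cell (s,3): −0.16·log₂0.16 = 0.4230
Sum = 2.149 bits.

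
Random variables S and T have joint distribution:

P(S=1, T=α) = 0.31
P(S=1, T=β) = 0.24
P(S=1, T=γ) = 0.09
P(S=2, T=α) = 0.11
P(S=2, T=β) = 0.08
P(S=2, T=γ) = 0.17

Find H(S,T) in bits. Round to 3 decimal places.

2.407 bits

H(S,T) = −Σ p(x,y)·log₂ p(x,y) over all 6 cells.
  cell (1,α): −0.31·log₂0.31 = 0.5238
  cell (1,β): −0.24·log₂0.24 = 0.4941
  cell (1,γ): −0.09·log₂0.09 = 0.3127
  cell (2,α): −0.11·log₂0.11 = 0.3503
  cell (2,β): −0.08·log₂0.08 = 0.2915
  cell (2,γ): −0.17·log₂0.17 = 0.4346
Sum = 2.407 bits.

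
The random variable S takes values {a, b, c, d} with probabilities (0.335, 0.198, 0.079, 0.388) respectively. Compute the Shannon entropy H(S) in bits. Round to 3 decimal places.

H(S) = −Σ p·log₂ p.
  −(0.335)·log₂(0.335) = 0.5286
  −(0.198)·log₂(0.198) = 0.4626
  −(0.079)·log₂(0.079) = 0.2893
  −(0.388)·log₂(0.388) = 0.5300
Sum: 0.5286 + 0.4626 + 0.2893 + 0.5300 = 1.810 bits.

1.810 bits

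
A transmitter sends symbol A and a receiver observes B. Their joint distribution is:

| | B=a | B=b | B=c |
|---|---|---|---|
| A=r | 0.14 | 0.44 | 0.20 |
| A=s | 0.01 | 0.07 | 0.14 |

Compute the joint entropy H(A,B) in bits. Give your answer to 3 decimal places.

H(A,B) = −Σ p(x,y)·log₂ p(x,y) over all 6 cells.
  cell (r,a): −0.14·log₂0.14 = 0.3971
  cell (r,b): −0.44·log₂0.44 = 0.5211
  cell (r,c): −0.20·log₂0.20 = 0.4644
  cell (s,a): −0.01·log₂0.01 = 0.0664
  cell (s,b): −0.07·log₂0.07 = 0.2686
  cell (s,c): −0.14·log₂0.14 = 0.3971
Sum = 2.115 bits.

2.115 bits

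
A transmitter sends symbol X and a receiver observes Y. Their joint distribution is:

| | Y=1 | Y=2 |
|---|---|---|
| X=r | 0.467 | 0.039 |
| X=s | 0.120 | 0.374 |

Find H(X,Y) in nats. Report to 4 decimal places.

H(X,Y) = −Σ p(x,y)·ln p(x,y) over all 4 cells.
  cell (r,1): −0.467·ln0.467 = 0.35559
  cell (r,2): −0.039·ln0.039 = 0.12652
  cell (s,1): −0.120·ln0.120 = 0.25443
  cell (s,2): −0.374·ln0.374 = 0.36783
Sum = 1.1044 nats.

1.1044 nats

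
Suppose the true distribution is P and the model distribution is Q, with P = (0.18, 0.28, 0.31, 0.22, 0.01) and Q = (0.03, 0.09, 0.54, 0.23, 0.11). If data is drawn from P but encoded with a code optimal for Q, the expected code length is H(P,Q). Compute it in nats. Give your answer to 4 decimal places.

H(P,Q) = −Σ p·ln q.
  −0.18·ln(0.03) = 0.63118
  −0.28·ln(0.09) = 0.67422
  −0.31·ln(0.54) = 0.19102
  −0.22·ln(0.23) = 0.32333
  −0.01·ln(0.11) = 0.02207
H(P,Q) = 1.8418 nats.

1.8418 nats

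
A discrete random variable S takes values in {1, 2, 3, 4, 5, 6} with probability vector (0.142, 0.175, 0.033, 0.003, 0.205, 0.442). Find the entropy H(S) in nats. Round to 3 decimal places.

1.398 nats

H(S) = −Σ p·ln p.
  −(0.142)·ln(0.142) = 0.2772
  −(0.175)·ln(0.175) = 0.3050
  −(0.033)·ln(0.033) = 0.1126
  −(0.003)·ln(0.003) = 0.0174
  −(0.205)·ln(0.205) = 0.3249
  −(0.442)·ln(0.442) = 0.3609
Sum: 0.2772 + 0.3050 + 0.1126 + 0.0174 + 0.3249 + 0.3609 = 1.398 nats.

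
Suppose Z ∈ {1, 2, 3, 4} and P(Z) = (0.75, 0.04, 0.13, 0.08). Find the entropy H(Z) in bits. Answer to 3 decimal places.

H(Z) = −Σ p·log₂ p.
  −(0.75)·log₂(0.75) = 0.3113
  −(0.04)·log₂(0.04) = 0.1858
  −(0.13)·log₂(0.13) = 0.3826
  −(0.08)·log₂(0.08) = 0.2915
Sum: 0.3113 + 0.1858 + 0.3826 + 0.2915 = 1.171 bits.

1.171 bits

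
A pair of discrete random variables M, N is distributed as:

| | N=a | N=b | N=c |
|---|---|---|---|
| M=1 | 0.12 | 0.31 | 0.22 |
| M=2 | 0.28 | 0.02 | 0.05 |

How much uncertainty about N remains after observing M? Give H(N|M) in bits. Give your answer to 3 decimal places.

1.281 bits

Marginals: p(M) = (0.6500, 0.3500), p(N) = (0.4000, 0.3300, 0.2700).
H(N|M) = Σ p(M) · H(N|M=·).
  M=1: p=0.6500, H(N|M=1) = 1.4884
  M=2: p=0.3500, H(N|M=2) = 0.8946
Weighted sum = 1.281 bits.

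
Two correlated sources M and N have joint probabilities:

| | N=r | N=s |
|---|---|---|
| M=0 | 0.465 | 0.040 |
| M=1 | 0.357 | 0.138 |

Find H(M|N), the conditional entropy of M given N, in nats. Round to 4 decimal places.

0.6575 nats

Chain rule: H(M|N) = H(M,N) − H(N).
Marginals: p(M) = (0.5050, 0.4950), p(N) = (0.8220, 0.1780).
H(M,N) = 1.1258 nats; H(N) = 0.4683 nats.
H(M|N) = 1.1258 − 0.4683 = 0.6575 nats.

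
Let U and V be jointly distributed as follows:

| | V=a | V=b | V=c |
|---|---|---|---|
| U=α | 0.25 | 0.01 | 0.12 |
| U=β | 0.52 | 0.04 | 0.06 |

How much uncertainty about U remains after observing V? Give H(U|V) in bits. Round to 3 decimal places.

Chain rule: H(U|V) = H(U,V) − H(V).
Marginals: p(U) = (0.3800, 0.6200), p(V) = (0.7700, 0.0500, 0.1800).
H(U,V) = 1.8534 bits; H(V) = 0.9517 bits.
H(U|V) = 1.8534 − 0.9517 = 0.902 bits.

0.902 bits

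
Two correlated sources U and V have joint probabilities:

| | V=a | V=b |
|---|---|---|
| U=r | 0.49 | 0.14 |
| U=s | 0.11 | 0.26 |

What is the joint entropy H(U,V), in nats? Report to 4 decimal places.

H(U,V) = −Σ p(x,y)·ln p(x,y) over all 4 cells.
  cell (r,a): −0.49·ln0.49 = 0.34954
  cell (r,b): −0.14·ln0.14 = 0.27526
  cell (s,a): −0.11·ln0.11 = 0.24280
  cell (s,b): −0.26·ln0.26 = 0.35024
Sum = 1.2178 nats.

1.2178 nats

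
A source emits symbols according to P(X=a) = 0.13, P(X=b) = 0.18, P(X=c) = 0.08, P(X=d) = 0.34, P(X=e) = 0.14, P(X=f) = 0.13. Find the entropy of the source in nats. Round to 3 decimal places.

1.683 nats

H(X) = −Σ p·ln p.
  −(0.13)·ln(0.13) = 0.2652
  −(0.18)·ln(0.18) = 0.3087
  −(0.08)·ln(0.08) = 0.2021
  −(0.34)·ln(0.34) = 0.3668
  −(0.14)·ln(0.14) = 0.2753
  −(0.13)·ln(0.13) = 0.2652
Sum: 0.2652 + 0.3087 + 0.2021 + 0.3668 + 0.2753 + 0.2652 = 1.683 nats.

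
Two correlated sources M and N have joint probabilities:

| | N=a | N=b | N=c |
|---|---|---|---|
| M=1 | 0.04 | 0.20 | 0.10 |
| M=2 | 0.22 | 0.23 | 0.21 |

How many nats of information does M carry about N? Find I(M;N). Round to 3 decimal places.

Marginals: p(M) = (0.3400, 0.6600), p(N) = (0.2600, 0.4300, 0.3100).
I(M;N) = H(M) + H(N) − H(M,N).
H(M) = 0.6410, H(N) = 1.0762, H(M,N) = 1.6798.
I(M;N) = 0.6410 + 1.0762 − 1.6798 = 0.037 nats.

0.037 nats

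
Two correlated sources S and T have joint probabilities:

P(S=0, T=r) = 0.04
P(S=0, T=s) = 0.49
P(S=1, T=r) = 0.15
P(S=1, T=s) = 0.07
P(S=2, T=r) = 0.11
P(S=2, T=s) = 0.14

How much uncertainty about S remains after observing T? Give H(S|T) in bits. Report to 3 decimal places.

1.235 bits

Chain rule: H(S|T) = H(S,T) − H(T).
Marginals: p(S) = (0.5300, 0.2200, 0.2500), p(T) = (0.3000, 0.7000).
H(S,T) = 2.1165 bits; H(T) = 0.8813 bits.
H(S|T) = 2.1165 − 0.8813 = 1.235 bits.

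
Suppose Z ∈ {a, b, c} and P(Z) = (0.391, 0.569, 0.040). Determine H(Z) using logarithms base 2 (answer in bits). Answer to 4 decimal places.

H(Z) = −Σ p·log₂ p.
  −(0.391)·log₂(0.391) = 0.52971
  −(0.569)·log₂(0.569) = 0.46288
  −(0.040)·log₂(0.040) = 0.18575
Sum: 0.52971 + 0.46288 + 0.18575 = 1.1783 bits.

1.1783 bits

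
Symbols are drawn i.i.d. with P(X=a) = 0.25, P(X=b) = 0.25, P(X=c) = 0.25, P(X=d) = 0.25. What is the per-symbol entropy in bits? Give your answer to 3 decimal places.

H(X) = −Σ p·log₂ p.
  −(0.25)·log₂(0.25) = 0.5000
  −(0.25)·log₂(0.25) = 0.5000
  −(0.25)·log₂(0.25) = 0.5000
  −(0.25)·log₂(0.25) = 0.5000
Sum: 0.5000 + 0.5000 + 0.5000 + 0.5000 = 2.000 bits.

2.000 bits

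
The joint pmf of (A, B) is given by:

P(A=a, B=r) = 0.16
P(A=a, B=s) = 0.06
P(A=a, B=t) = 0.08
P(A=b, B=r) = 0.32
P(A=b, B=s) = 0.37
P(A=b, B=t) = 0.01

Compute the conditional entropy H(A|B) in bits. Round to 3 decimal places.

Marginals: p(A) = (0.3000, 0.7000), p(B) = (0.4800, 0.4300, 0.0900).
H(A|B) = Σ p(B) · H(A|B=·).
  B=r: p=0.4800, H(A|B=r) = 0.9183
  B=s: p=0.4300, H(A|B=s) = 0.5830
  B=t: p=0.0900, H(A|B=t) = 0.5033
Weighted sum = 0.737 bits.

0.737 bits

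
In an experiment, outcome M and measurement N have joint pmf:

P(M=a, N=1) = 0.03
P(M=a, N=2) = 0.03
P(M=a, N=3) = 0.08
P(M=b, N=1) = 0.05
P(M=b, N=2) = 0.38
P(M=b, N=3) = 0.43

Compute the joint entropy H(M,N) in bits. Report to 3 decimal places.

1.865 bits

H(M,N) = −Σ p(x,y)·log₂ p(x,y) over all 6 cells.
  cell (a,1): −0.03·log₂0.03 = 0.1518
  cell (a,2): −0.03·log₂0.03 = 0.1518
  cell (a,3): −0.08·log₂0.08 = 0.2915
  cell (b,1): −0.05·log₂0.05 = 0.2161
  cell (b,2): −0.38·log₂0.38 = 0.5305
  cell (b,3): −0.43·log₂0.43 = 0.5236
Sum = 1.865 bits.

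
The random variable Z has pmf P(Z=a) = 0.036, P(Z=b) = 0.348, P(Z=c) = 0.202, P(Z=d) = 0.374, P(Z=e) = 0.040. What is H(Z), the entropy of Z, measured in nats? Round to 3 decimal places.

H(Z) = −Σ p·ln p.
  −(0.036)·ln(0.036) = 0.1197
  −(0.348)·ln(0.348) = 0.3673
  −(0.202)·ln(0.202) = 0.3231
  −(0.374)·ln(0.374) = 0.3678
  −(0.040)·ln(0.040) = 0.1288
Sum: 0.1197 + 0.3673 + 0.3231 + 0.3678 + 0.1288 = 1.307 nats.

1.307 nats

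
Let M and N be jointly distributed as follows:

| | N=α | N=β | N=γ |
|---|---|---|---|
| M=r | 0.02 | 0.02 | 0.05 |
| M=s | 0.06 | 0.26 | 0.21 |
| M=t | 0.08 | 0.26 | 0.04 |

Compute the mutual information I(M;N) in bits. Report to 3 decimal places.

0.107 bits

Marginals: p(M) = (0.0900, 0.5300, 0.3800), p(N) = (0.1600, 0.5400, 0.3000).
I(M;N) = Σ p(x,y)·log₂[p(x,y)/(p(x)p(y))].
  (r,α): 0.02·log₂(1.3889) = 0.0095
  (r,β): 0.02·log₂(0.4115) = -0.0256
  (r,γ): 0.05·log₂(1.8519) = 0.0444
  (s,α): 0.06·log₂(0.7075) = -0.0299
  (s,β): 0.26·log₂(0.9085) = -0.0360
  (s,γ): 0.21·log₂(1.3208) = 0.0843
  (t,α): 0.08·log₂(1.3158) = 0.0317
  (t,β): 0.26·log₂(1.2671) = 0.0888
  (t,γ): 0.04·log₂(0.3509) = -0.0604
Sum = 0.107 bits.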